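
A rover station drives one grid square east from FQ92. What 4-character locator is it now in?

Longitude square 9; +1 → 10, wraps to 0, carry into field.
Longitude field F = 5; +1 → 6 = G.
The latitude characters are unchanged.

GQ02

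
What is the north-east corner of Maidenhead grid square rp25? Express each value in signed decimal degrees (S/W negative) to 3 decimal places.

66.000, 166.000

Field R=17, P=15: +17·20° lon, +15·10° lat → SW at lon 160°, lat 60°.
Square 2, 5: +2·2° lon, +5·1° lat → SW at lon 164°, lat 65°.
Cell spans 2° lon × 1° lat. NE corner is SW corner plus one full cell.
latitude 66.000, longitude 166.000.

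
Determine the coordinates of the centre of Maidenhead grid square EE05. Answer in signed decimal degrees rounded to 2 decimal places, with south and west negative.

Field E=4, E=4: +4·20° lon, +4·10° lat → SW at lon -100°, lat -50°.
Square 0, 5: +0·2° lon, +5·1° lat → SW at lon -100°, lat -45°.
Cell spans 2° lon × 1° lat. Centre is SW corner plus half of each.
latitude -44.50, longitude -99.00.

-44.50, -99.00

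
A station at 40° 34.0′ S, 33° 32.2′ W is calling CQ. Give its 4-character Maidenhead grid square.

Offset from 180°W / 90°S: lon 146.46°, lat 49.43°.
Field: lon ⌊146.46/20⌋ = 7 → H; lat ⌊49.43/10⌋ = 4 → E.
Square: lon ⌊6.46/2⌋ = 3; lat ⌊9.43/1⌋ = 9.

HE39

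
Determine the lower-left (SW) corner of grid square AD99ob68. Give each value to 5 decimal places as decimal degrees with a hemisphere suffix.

50.92500° S, 160.78333° W

Field A=0, D=3: +0·20° lon, +3·10° lat → SW at lon -180°, lat -60°.
Square 9, 9: +9·2° lon, +9·1° lat → SW at lon -162°, lat -51°.
Subsquare o=14, b=1: +14·0.0833333° lon, +1·0.0416667° lat → SW at lon -160.833°, lat -50.9583°.
Extended square 6, 8: +6·0.00833333° lon, +8·0.00416667° lat → SW at lon -160.783°, lat -50.925°.
latitude 50.92500° S, longitude 160.78333° W.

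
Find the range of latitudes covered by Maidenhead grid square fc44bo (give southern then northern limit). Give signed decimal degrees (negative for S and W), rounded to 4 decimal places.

Field F=5, C=2: +5·20° lon, +2·10° lat → SW at lon -80°, lat -70°.
Square 4, 4: +4·2° lon, +4·1° lat → SW at lon -72°, lat -66°.
Subsquare b=1, o=14: +1·0.0833333° lon, +14·0.0416667° lat → SW at lon -71.9167°, lat -65.4167°.
Cell spans 0.0833333° lon × 0.0416667° lat.
south -65.4167, north -65.3750.

-65.4167, -65.3750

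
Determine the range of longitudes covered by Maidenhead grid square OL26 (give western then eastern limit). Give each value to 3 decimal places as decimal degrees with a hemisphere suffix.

Field O=14, L=11: +14·20° lon, +11·10° lat → SW at lon 100°, lat 20°.
Square 2, 6: +2·2° lon, +6·1° lat → SW at lon 104°, lat 26°.
Cell spans 2° lon × 1° lat.
west 104.000° E, east 106.000° E.

104.000° E, 106.000° E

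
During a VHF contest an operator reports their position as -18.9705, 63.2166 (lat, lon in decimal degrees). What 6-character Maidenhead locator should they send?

MH11oa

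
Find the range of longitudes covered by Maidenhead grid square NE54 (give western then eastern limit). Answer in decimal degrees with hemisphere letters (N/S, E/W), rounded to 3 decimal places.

Field N=13, E=4: +13·20° lon, +4·10° lat → SW at lon 80°, lat -50°.
Square 5, 4: +5·2° lon, +4·1° lat → SW at lon 90°, lat -46°.
Cell spans 2° lon × 1° lat.
west 90.000° E, east 92.000° E.

90.000° E, 92.000° E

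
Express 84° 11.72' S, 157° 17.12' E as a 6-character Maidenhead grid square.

Shift to the Maidenhead origin (180°W, 90°S): lon 337.2853, lat 5.8047.
Field: 337.2853/20 → 16 → Q, 5.8047/10 → 0 → A; chars QA.
Square: 17.2853/2 → 8, 5.8047/1 → 5; chars 85.
Subsquare: 1.2853/0.0833333 → 15 → p, 0.8047/0.0416667 → 19 → t; chars pt.

QA85pt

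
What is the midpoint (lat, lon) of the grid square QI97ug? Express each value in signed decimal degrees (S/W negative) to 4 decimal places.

-2.7292, 159.7083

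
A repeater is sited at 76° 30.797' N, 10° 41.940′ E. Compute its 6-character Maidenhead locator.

JQ56im

Add 180° to longitude and 90° to latitude: 190.6990, 166.5133.
Field: lon ⌊190.6990/20⌋ = 9 → J; lat ⌊166.5133/10⌋ = 16 → Q.
Square: lon ⌊10.6990/2⌋ = 5; lat ⌊6.5133/1⌋ = 6.
Subsquare: lon ⌊0.6990/0.0833333⌋ = 8 → i; lat ⌊0.5133/0.0416667⌋ = 12 → m.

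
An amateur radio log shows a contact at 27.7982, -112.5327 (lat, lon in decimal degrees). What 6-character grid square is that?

DL37rt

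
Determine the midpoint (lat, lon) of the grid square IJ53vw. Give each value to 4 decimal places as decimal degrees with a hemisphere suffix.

3.9375° N, 8.2083° W

Field I=8, J=9: +8·20° lon, +9·10° lat → SW at lon -20°, lat 0°.
Square 5, 3: +5·2° lon, +3·1° lat → SW at lon -10°, lat 3°.
Subsquare v=21, w=22: +21·0.0833333° lon, +22·0.0416667° lat → SW at lon -8.25°, lat 3.91667°.
Cell spans 0.0833333° lon × 0.0416667° lat. Centre is SW corner plus half of each.
latitude 3.9375° N, longitude 8.2083° W.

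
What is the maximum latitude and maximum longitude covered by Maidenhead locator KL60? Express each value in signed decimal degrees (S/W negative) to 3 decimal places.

Field K=10, L=11: +10·20° lon, +11·10° lat → SW at lon 20°, lat 20°.
Square 6, 0: +6·2° lon, +0·1° lat → SW at lon 32°, lat 20°.
Cell spans 2° lon × 1° lat. NE corner is SW corner plus one full cell.
latitude 21.000, longitude 34.000.

21.000, 34.000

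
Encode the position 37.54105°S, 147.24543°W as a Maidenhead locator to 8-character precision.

BF62jl00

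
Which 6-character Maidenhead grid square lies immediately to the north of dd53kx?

DD54ka

Latitude subsquare x = 23; +1 → 24, wraps to 0 = a, carry into square.
Latitude square 3; +1 → 4.
The longitude characters are unchanged.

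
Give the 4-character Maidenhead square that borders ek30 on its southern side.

EJ39

Latitude square 0; −1 → -1, wraps to 9, carry into field.
Latitude field K = 10; −1 → 9 = J.
The longitude characters are unchanged.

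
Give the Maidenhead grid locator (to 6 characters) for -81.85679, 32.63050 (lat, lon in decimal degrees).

Add 180° to longitude and 90° to latitude: 212.6305, 8.1432.
Field (20°×10°, letters A–R): 212.6305/20 → 10 → K, 8.1432/10 → 0 → A; chars KA.
Square (2°×1°, digits 0–9): 12.6305/2 → 6, 8.1432/1 → 8; chars 68.
Subsquare (5′×2.5′, letters a–x): 0.6305/0.0833333 → 7 → h, 0.1432/0.0416667 → 3 → d; chars hd.

KA68hd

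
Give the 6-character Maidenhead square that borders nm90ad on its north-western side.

Longitude subsquare a = 0; −1 → -1, wraps to 23 = x, carry into square.
Longitude square 9; −1 → 8.
Latitude subsquare d = 3; +1 → 4 = e.

NM80xe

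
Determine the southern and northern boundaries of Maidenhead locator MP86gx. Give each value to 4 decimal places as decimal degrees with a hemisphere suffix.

Field M=12, P=15: +12·20° lon, +15·10° lat → SW at lon 60°, lat 60°.
Square 8, 6: +8·2° lon, +6·1° lat → SW at lon 76°, lat 66°.
Subsquare g=6, x=23: +6·0.0833333° lon, +23·0.0416667° lat → SW at lon 76.5°, lat 66.9583°.
Cell spans 0.0833333° lon × 0.0416667° lat.
south 66.9583° N, north 67.0000° N.

66.9583° N, 67.0000° N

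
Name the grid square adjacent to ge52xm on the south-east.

GE62al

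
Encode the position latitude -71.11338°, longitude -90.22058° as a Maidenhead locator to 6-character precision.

EB48vv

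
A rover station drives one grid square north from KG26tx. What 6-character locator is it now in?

Latitude subsquare x = 23; +1 → 24, wraps to 0 = a, carry into square.
Latitude square 6; +1 → 7.
The longitude characters are unchanged.

KG27ta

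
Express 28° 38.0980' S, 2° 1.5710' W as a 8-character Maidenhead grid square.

Offset from 180°W / 90°S: lon 177.97382°, lat 61.36503°.
Field: lon ⌊177.97382/20⌋ = 8 → I; lat ⌊61.36503/10⌋ = 6 → G.
Square: lon ⌊17.97382/2⌋ = 8; lat ⌊1.36503/1⌋ = 1.
Subsquare: lon ⌊1.97382/0.0833333⌋ = 23 → x; lat ⌊0.36503/0.0416667⌋ = 8 → i.
Extended square: lon ⌊0.05715/0.00833333⌋ = 6; lat ⌊0.03170/0.00416667⌋ = 7.

IG81xi67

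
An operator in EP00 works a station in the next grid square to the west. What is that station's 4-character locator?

DP90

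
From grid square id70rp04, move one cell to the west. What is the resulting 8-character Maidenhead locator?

ID70qp94

Longitude extended square 0; −1 → -1, wraps to 9, carry into subsquare.
Longitude subsquare r = 17; −1 → 16 = q.
The latitude characters are unchanged.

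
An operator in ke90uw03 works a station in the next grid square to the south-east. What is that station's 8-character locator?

KE90uw12

Longitude extended square 0; +1 → 1.
Latitude extended square 3; −1 → 2.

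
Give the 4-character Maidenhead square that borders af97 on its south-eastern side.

BF06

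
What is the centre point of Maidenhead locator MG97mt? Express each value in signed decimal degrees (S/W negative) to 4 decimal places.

Field M=12, G=6: +12·20° lon, +6·10° lat → SW at lon 60°, lat -30°.
Square 9, 7: +9·2° lon, +7·1° lat → SW at lon 78°, lat -23°.
Subsquare m=12, t=19: +12·0.0833333° lon, +19·0.0416667° lat → SW at lon 79°, lat -22.2083°.
Cell spans 0.0833333° lon × 0.0416667° lat. Centre is SW corner plus half of each.
latitude -22.1875, longitude 79.0417.

-22.1875, 79.0417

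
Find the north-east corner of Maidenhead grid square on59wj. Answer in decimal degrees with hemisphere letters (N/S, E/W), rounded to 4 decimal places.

49.4167° N, 111.9167° E

Field O=14, N=13: +14·20° lon, +13·10° lat → SW at lon 100°, lat 40°.
Square 5, 9: +5·2° lon, +9·1° lat → SW at lon 110°, lat 49°.
Subsquare w=22, j=9: +22·0.0833333° lon, +9·0.0416667° lat → SW at lon 111.833°, lat 49.375°.
Cell spans 0.0833333° lon × 0.0416667° lat. NE corner is SW corner plus one full cell.
latitude 49.4167° N, longitude 111.9167° E.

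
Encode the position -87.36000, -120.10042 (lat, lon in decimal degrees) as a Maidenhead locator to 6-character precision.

CA92wp

Shift to the Maidenhead origin (180°W, 90°S): lon 59.8996, lat 2.6400.
Field: lon ⌊59.8996/20⌋ = 2 → C; lat ⌊2.6400/10⌋ = 0 → A.
Square: lon ⌊19.8996/2⌋ = 9; lat ⌊2.6400/1⌋ = 2.
Subsquare: lon ⌊1.8996/0.0833333⌋ = 22 → w; lat ⌊0.6400/0.0416667⌋ = 15 → p.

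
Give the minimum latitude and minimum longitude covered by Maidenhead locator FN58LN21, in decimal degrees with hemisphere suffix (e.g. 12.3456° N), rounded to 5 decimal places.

Field F=5, N=13: +5·20° lon, +13·10° lat → SW at lon -80°, lat 40°.
Square 5, 8: +5·2° lon, +8·1° lat → SW at lon -70°, lat 48°.
Subsquare l=11, n=13: +11·0.0833333° lon, +13·0.0416667° lat → SW at lon -69.0833°, lat 48.5417°.
Extended square 2, 1: +2·0.00833333° lon, +1·0.00416667° lat → SW at lon -69.0667°, lat 48.5458°.
latitude 48.54583° N, longitude 69.06667° W.

48.54583° N, 69.06667° W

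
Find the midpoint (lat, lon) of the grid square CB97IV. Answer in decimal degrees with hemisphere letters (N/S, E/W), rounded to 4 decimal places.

Field C=2, B=1: +2·20° lon, +1·10° lat → SW at lon -140°, lat -80°.
Square 9, 7: +9·2° lon, +7·1° lat → SW at lon -122°, lat -73°.
Subsquare i=8, v=21: +8·0.0833333° lon, +21·0.0416667° lat → SW at lon -121.333°, lat -72.125°.
Cell spans 0.0833333° lon × 0.0416667° lat. Centre is SW corner plus half of each.
latitude 72.1042° S, longitude 121.2917° W.

72.1042° S, 121.2917° W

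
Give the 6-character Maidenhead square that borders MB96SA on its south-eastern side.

MB95tx

Longitude subsquare s = 18; +1 → 19 = t.
Latitude subsquare a = 0; −1 → -1, wraps to 23 = x, carry into square.
Latitude square 6; −1 → 5.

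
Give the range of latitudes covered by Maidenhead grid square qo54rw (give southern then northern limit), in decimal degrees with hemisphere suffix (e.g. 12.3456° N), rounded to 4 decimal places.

Field Q=16, O=14: +16·20° lon, +14·10° lat → SW at lon 140°, lat 50°.
Square 5, 4: +5·2° lon, +4·1° lat → SW at lon 150°, lat 54°.
Subsquare r=17, w=22: +17·0.0833333° lon, +22·0.0416667° lat → SW at lon 151.417°, lat 54.9167°.
Cell spans 0.0833333° lon × 0.0416667° lat.
south 54.9167° N, north 54.9583° N.

54.9167° N, 54.9583° N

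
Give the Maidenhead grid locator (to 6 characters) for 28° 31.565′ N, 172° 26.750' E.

RL68fm

Shift to the Maidenhead origin (180°W, 90°S): lon 352.4458, lat 118.5261.
Field: lon ⌊352.4458/20⌋ = 17 → R; lat ⌊118.5261/10⌋ = 11 → L.
Square: lon ⌊12.4458/2⌋ = 6; lat ⌊8.5261/1⌋ = 8.
Subsquare: lon ⌊0.4458/0.0833333⌋ = 5 → f; lat ⌊0.5261/0.0416667⌋ = 12 → m.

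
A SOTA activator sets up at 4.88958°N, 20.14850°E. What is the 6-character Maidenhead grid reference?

Offset from 180°W / 90°S: lon 200.1485°, lat 94.8896°.
Field: lon ⌊200.1485/20⌋ = 10 → K; lat ⌊94.8896/10⌋ = 9 → J.
Square: lon ⌊0.1485/2⌋ = 0; lat ⌊4.8896/1⌋ = 4.
Subsquare: lon ⌊0.1485/0.0833333⌋ = 1 → b; lat ⌊0.8896/0.0416667⌋ = 21 → v.

KJ04bv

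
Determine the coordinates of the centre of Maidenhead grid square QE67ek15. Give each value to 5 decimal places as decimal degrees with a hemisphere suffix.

Field Q=16, E=4: +16·20° lon, +4·10° lat → SW at lon 140°, lat -50°.
Square 6, 7: +6·2° lon, +7·1° lat → SW at lon 152°, lat -43°.
Subsquare e=4, k=10: +4·0.0833333° lon, +10·0.0416667° lat → SW at lon 152.333°, lat -42.5833°.
Extended square 1, 5: +1·0.00833333° lon, +5·0.00416667° lat → SW at lon 152.342°, lat -42.5625°.
Cell spans 0.00833333° lon × 0.00416667° lat. Centre is SW corner plus half of each.
latitude 42.56042° S, longitude 152.34583° E.

42.56042° S, 152.34583° E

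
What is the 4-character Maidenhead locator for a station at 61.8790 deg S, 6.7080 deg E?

JC38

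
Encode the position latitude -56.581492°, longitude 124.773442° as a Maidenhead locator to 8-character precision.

Shift to the Maidenhead origin (180°W, 90°S): lon 304.77344, lat 33.41851.
Field: lon ⌊304.77344/20⌋ = 15 → P; lat ⌊33.41851/10⌋ = 3 → D.
Square: lon ⌊4.77344/2⌋ = 2; lat ⌊3.41851/1⌋ = 3.
Subsquare: lon ⌊0.77344/0.0833333⌋ = 9 → j; lat ⌊0.41851/0.0416667⌋ = 10 → k.
Extended square: lon ⌊0.02344/0.00833333⌋ = 2; lat ⌊0.00184/0.00416667⌋ = 0.

PD23jk20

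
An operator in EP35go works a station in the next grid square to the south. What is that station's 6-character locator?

Latitude subsquare o = 14; −1 → 13 = n.
The longitude characters are unchanged.

EP35gn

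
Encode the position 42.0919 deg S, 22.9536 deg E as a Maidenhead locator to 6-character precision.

Offset from 180°W / 90°S: lon 202.9536°, lat 47.9081°.
Field (20°×10°, letters A–R): 202.9536/20 → 10 → K, 47.9081/10 → 4 → E; chars KE.
Square (2°×1°, digits 0–9): 2.9536/2 → 1, 7.9081/1 → 7; chars 17.
Subsquare (5′×2.5′, letters a–x): 0.9536/0.0833333 → 11 → l, 0.9081/0.0416667 → 21 → v; chars lv.

KE17lv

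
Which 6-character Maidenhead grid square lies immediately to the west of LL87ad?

LL77xd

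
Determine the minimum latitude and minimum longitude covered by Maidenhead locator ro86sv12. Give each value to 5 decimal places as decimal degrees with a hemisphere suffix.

Field R=17, O=14: +17·20° lon, +14·10° lat → SW at lon 160°, lat 50°.
Square 8, 6: +8·2° lon, +6·1° lat → SW at lon 176°, lat 56°.
Subsquare s=18, v=21: +18·0.0833333° lon, +21·0.0416667° lat → SW at lon 177.5°, lat 56.875°.
Extended square 1, 2: +1·0.00833333° lon, +2·0.00416667° lat → SW at lon 177.508°, lat 56.8833°.
latitude 56.88333° N, longitude 177.50833° E.

56.88333° N, 177.50833° E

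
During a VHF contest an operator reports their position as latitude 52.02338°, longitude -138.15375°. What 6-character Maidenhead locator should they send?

CO02wa

Offset from 180°W / 90°S: lon 41.8462°, lat 142.0234°.
Field: lon ⌊41.8462/20⌋ = 2 → C; lat ⌊142.0234/10⌋ = 14 → O.
Square: lon ⌊1.8462/2⌋ = 0; lat ⌊2.0234/1⌋ = 2.
Subsquare: lon ⌊1.8462/0.0833333⌋ = 22 → w; lat ⌊0.0234/0.0416667⌋ = 0 → a.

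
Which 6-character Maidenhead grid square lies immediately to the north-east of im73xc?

Longitude subsquare x = 23; +1 → 24, wraps to 0 = a, carry into square.
Longitude square 7; +1 → 8.
Latitude subsquare c = 2; +1 → 3 = d.

IM83ad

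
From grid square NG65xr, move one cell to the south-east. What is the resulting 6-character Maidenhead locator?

NG75aq

Longitude subsquare x = 23; +1 → 24, wraps to 0 = a, carry into square.
Longitude square 6; +1 → 7.
Latitude subsquare r = 17; −1 → 16 = q.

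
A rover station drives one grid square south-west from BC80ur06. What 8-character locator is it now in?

BC80tr95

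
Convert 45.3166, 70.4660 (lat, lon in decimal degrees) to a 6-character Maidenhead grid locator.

Add 180° to longitude and 90° to latitude: 250.4660, 135.3166.
Field (20°×10°, letters A–R): 250.4660/20 → 12 → M, 135.3166/10 → 13 → N; chars MN.
Square (2°×1°, digits 0–9): 10.4660/2 → 5, 5.3166/1 → 5; chars 55.
Subsquare (5′×2.5′, letters a–x): 0.4660/0.0833333 → 5 → f, 0.3166/0.0416667 → 7 → h; chars fh.

MN55fh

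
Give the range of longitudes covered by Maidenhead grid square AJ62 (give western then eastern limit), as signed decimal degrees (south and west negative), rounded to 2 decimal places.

-168.00, -166.00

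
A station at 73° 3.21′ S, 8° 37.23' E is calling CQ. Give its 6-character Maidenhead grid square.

JB46hw

Shift to the Maidenhead origin (180°W, 90°S): lon 188.6205, lat 16.9465.
Field: 188.6205/20 → 9 → J, 16.9465/10 → 1 → B; chars JB.
Square: 8.6205/2 → 4, 6.9465/1 → 6; chars 46.
Subsquare: 0.6205/0.0833333 → 7 → h, 0.9465/0.0416667 → 22 → w; chars hw.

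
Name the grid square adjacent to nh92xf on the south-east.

OH02ae

Longitude subsquare x = 23; +1 → 24, wraps to 0 = a, carry into square.
Longitude square 9; +1 → 10, wraps to 0, carry into field.
Longitude field N = 13; +1 → 14 = O.
Latitude subsquare f = 5; −1 → 4 = e.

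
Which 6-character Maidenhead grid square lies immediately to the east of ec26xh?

EC36ah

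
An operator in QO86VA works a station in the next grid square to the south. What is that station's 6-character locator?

Latitude subsquare a = 0; −1 → -1, wraps to 23 = x, carry into square.
Latitude square 6; −1 → 5.
The longitude characters are unchanged.

QO85vx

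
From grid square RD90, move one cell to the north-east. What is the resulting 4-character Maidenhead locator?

Longitude square 9; +1 → 10, wraps to 0, carry into field.
Longitude field R = 17; +1 → 18, wraps to 0 = A, wrapping around the antimeridian.
Latitude square 0; +1 → 1.

AD01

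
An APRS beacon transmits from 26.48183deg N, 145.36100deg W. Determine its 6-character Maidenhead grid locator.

Add 180° to longitude and 90° to latitude: 34.6390, 116.4818.
Field (20°×10°, letters A–R): lon ⌊34.6390/20⌋ = 1 → B; lat ⌊116.4818/10⌋ = 11 → L.
Square (2°×1°, digits 0–9): lon ⌊14.6390/2⌋ = 7; lat ⌊6.4818/1⌋ = 6.
Subsquare (5′×2.5′, letters a–x): lon ⌊0.6390/0.0833333⌋ = 7 → h; lat ⌊0.4818/0.0416667⌋ = 11 → l.

BL76hl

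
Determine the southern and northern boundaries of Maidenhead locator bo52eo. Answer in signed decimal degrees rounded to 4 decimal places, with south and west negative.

52.5833, 52.6250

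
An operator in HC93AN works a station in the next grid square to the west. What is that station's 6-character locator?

HC83xn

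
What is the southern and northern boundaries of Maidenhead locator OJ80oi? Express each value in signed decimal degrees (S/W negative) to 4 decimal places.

Field O=14, J=9: +14·20° lon, +9·10° lat → SW at lon 100°, lat 0°.
Square 8, 0: +8·2° lon, +0·1° lat → SW at lon 116°, lat 0°.
Subsquare o=14, i=8: +14·0.0833333° lon, +8·0.0416667° lat → SW at lon 117.167°, lat 0.333333°.
Cell spans 0.0833333° lon × 0.0416667° lat.
south 0.3333, north 0.3750.

0.3333, 0.3750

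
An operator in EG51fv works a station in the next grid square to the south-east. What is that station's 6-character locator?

EG51gu

Longitude subsquare f = 5; +1 → 6 = g.
Latitude subsquare v = 21; −1 → 20 = u.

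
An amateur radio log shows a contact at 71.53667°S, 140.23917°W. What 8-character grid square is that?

Offset from 180°W / 90°S: lon 39.76083°, lat 18.46333°.
Field (20°×10°, letters A–R): 39.76083/20 → 1 → B, 18.46333/10 → 1 → B; chars BB.
Square (2°×1°, digits 0–9): 19.76083/2 → 9, 8.46333/1 → 8; chars 98.
Subsquare (5′×2.5′, letters a–x): 1.76083/0.0833333 → 21 → v, 0.46333/0.0416667 → 11 → l; chars vl.
Extended square (30″×15″, digits 0–9): 0.01083/0.00833333 → 1, 0.00500/0.00416667 → 1; chars 11.

BB98vl11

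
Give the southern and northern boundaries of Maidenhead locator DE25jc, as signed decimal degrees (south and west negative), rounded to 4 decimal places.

-44.9167, -44.8750

Field D=3, E=4: +3·20° lon, +4·10° lat → SW at lon -120°, lat -50°.
Square 2, 5: +2·2° lon, +5·1° lat → SW at lon -116°, lat -45°.
Subsquare j=9, c=2: +9·0.0833333° lon, +2·0.0416667° lat → SW at lon -115.25°, lat -44.9167°.
Cell spans 0.0833333° lon × 0.0416667° lat.
south -44.9167, north -44.8750.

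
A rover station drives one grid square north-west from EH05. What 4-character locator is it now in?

DH96

Longitude square 0; −1 → -1, wraps to 9, carry into field.
Longitude field E = 4; −1 → 3 = D.
Latitude square 5; +1 → 6.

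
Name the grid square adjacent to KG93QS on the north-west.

Longitude subsquare q = 16; −1 → 15 = p.
Latitude subsquare s = 18; +1 → 19 = t.

KG93pt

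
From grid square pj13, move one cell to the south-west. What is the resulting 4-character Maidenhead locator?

Longitude square 1; −1 → 0.
Latitude square 3; −1 → 2.

PJ02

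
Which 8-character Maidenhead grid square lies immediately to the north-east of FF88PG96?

FF88qg07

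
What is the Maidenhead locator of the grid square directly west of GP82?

Longitude square 8; −1 → 7.
The latitude characters are unchanged.

GP72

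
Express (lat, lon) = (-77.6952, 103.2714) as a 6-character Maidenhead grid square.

Shift to the Maidenhead origin (180°W, 90°S): lon 283.2714, lat 12.3048.
Field: 283.2714/20 → 14 → O, 12.3048/10 → 1 → B; chars OB.
Square: 3.2714/2 → 1, 2.3048/1 → 2; chars 12.
Subsquare: 1.2714/0.0833333 → 15 → p, 0.3048/0.0416667 → 7 → h; chars ph.

OB12ph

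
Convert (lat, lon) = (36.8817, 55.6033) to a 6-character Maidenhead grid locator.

LM76tv

Shift to the Maidenhead origin (180°W, 90°S): lon 235.6033, lat 126.8817.
Field (20°×10°, letters A–R): 235.6033/20 → 11 → L, 126.8817/10 → 12 → M; chars LM.
Square (2°×1°, digits 0–9): 15.6033/2 → 7, 6.8817/1 → 6; chars 76.
Subsquare (5′×2.5′, letters a–x): 1.6033/0.0833333 → 19 → t, 0.8817/0.0416667 → 21 → v; chars tv.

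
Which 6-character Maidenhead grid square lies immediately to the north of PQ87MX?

Latitude subsquare x = 23; +1 → 24, wraps to 0 = a, carry into square.
Latitude square 7; +1 → 8.
The longitude characters are unchanged.

PQ88ma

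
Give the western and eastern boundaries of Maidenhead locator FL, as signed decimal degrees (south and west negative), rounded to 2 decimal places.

Field F=5, L=11: +5·20° lon, +11·10° lat → SW at lon -80°, lat 20°.
Cell spans 20° lon × 10° lat.
west -80.00, east -60.00.

-80.00, -60.00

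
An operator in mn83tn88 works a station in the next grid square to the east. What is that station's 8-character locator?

MN83tn98

Longitude extended square 8; +1 → 9.
The latitude characters are unchanged.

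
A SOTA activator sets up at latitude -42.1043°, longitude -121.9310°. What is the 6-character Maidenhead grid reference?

CE97av

Offset from 180°W / 90°S: lon 58.0690°, lat 47.8957°.
Field (20°×10°, letters A–R): 58.0690/20 → 2 → C, 47.8957/10 → 4 → E; chars CE.
Square (2°×1°, digits 0–9): 18.0690/2 → 9, 7.8957/1 → 7; chars 97.
Subsquare (5′×2.5′, letters a–x): 0.0690/0.0833333 → 0 → a, 0.8957/0.0416667 → 21 → v; chars av.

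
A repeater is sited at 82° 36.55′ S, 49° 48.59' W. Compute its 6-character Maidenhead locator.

GA57cj

Add 180° to longitude and 90° to latitude: 130.1902, 7.3908.
Field: 130.1902/20 → 6 → G, 7.3908/10 → 0 → A; chars GA.
Square: 10.1902/2 → 5, 7.3908/1 → 7; chars 57.
Subsquare: 0.1902/0.0833333 → 2 → c, 0.3908/0.0416667 → 9 → j; chars cj.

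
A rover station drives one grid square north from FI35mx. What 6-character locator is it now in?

FI36ma

Latitude subsquare x = 23; +1 → 24, wraps to 0 = a, carry into square.
Latitude square 5; +1 → 6.
The longitude characters are unchanged.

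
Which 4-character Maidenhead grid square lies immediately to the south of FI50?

FH59

Latitude square 0; −1 → -1, wraps to 9, carry into field.
Latitude field I = 8; −1 → 7 = H.
The longitude characters are unchanged.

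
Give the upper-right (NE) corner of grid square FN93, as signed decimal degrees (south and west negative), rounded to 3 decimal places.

Field F=5, N=13: +5·20° lon, +13·10° lat → SW at lon -80°, lat 40°.
Square 9, 3: +9·2° lon, +3·1° lat → SW at lon -62°, lat 43°.
Cell spans 2° lon × 1° lat. NE corner is SW corner plus one full cell.
latitude 44.000, longitude -60.000.

44.000, -60.000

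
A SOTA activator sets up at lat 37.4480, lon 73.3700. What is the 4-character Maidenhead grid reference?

Offset from 180°W / 90°S: lon 253.37°, lat 127.45°.
Field: 253.37/20 → 12 → M, 127.45/10 → 12 → M; chars MM.
Square: 13.37/2 → 6, 7.45/1 → 7; chars 67.

MM67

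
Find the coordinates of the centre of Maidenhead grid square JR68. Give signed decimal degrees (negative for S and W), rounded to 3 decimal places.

88.500, 13.000

Field J=9, R=17: +9·20° lon, +17·10° lat → SW at lon 0°, lat 80°.
Square 6, 8: +6·2° lon, +8·1° lat → SW at lon 12°, lat 88°.
Cell spans 2° lon × 1° lat. Centre is SW corner plus half of each.
latitude 88.500, longitude 13.000.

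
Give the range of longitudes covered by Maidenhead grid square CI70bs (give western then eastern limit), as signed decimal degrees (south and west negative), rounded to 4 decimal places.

Field C=2, I=8: +2·20° lon, +8·10° lat → SW at lon -140°, lat -10°.
Square 7, 0: +7·2° lon, +0·1° lat → SW at lon -126°, lat -10°.
Subsquare b=1, s=18: +1·0.0833333° lon, +18·0.0416667° lat → SW at lon -125.917°, lat -9.25°.
Cell spans 0.0833333° lon × 0.0416667° lat.
west -125.9167, east -125.8333.

-125.9167, -125.8333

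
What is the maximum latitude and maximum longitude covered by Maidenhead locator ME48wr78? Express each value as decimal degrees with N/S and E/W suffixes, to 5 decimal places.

41.25417° S, 69.90000° E

Field M=12, E=4: +12·20° lon, +4·10° lat → SW at lon 60°, lat -50°.
Square 4, 8: +4·2° lon, +8·1° lat → SW at lon 68°, lat -42°.
Subsquare w=22, r=17: +22·0.0833333° lon, +17·0.0416667° lat → SW at lon 69.8333°, lat -41.2917°.
Extended square 7, 8: +7·0.00833333° lon, +8·0.00416667° lat → SW at lon 69.8917°, lat -41.2583°.
Cell spans 0.00833333° lon × 0.00416667° lat. NE corner is SW corner plus one full cell.
latitude 41.25417° S, longitude 69.90000° E.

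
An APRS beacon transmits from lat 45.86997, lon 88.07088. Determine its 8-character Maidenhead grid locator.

NN45au88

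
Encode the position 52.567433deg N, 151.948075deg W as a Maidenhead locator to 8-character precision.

BO42an66

Add 180° to longitude and 90° to latitude: 28.05193, 142.56743.
Field: 28.05193/20 → 1 → B, 142.56743/10 → 14 → O; chars BO.
Square: 8.05193/2 → 4, 2.56743/1 → 2; chars 42.
Subsquare: 0.05193/0.0833333 → 0 → a, 0.56743/0.0416667 → 13 → n; chars an.
Extended square: 0.05193/0.00833333 → 6, 0.02577/0.00416667 → 6; chars 66.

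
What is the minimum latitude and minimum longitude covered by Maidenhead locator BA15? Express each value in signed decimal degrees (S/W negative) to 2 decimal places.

-85.00, -158.00

Field B=1, A=0: +1·20° lon, +0·10° lat → SW at lon -160°, lat -90°.
Square 1, 5: +1·2° lon, +5·1° lat → SW at lon -158°, lat -85°.
latitude -85.00, longitude -158.00.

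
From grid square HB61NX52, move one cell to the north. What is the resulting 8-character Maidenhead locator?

HB61nx53

Latitude extended square 2; +1 → 3.
The longitude characters are unchanged.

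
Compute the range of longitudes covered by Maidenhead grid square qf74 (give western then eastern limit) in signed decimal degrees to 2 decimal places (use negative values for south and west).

Field Q=16, F=5: +16·20° lon, +5·10° lat → SW at lon 140°, lat -40°.
Square 7, 4: +7·2° lon, +4·1° lat → SW at lon 154°, lat -36°.
Cell spans 2° lon × 1° lat.
west 154.00, east 156.00.

154.00, 156.00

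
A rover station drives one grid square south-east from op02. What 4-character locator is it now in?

OP11

Longitude square 0; +1 → 1.
Latitude square 2; −1 → 1.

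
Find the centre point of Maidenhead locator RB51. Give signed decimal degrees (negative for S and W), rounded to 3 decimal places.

Field R=17, B=1: +17·20° lon, +1·10° lat → SW at lon 160°, lat -80°.
Square 5, 1: +5·2° lon, +1·1° lat → SW at lon 170°, lat -79°.
Cell spans 2° lon × 1° lat. Centre is SW corner plus half of each.
latitude -78.500, longitude 171.000.

-78.500, 171.000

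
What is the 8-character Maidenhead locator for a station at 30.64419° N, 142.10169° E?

Offset from 180°W / 90°S: lon 322.10169°, lat 120.64419°.
Field: lon ⌊322.10169/20⌋ = 16 → Q; lat ⌊120.64419/10⌋ = 12 → M.
Square: lon ⌊2.10169/2⌋ = 1; lat ⌊0.64419/1⌋ = 0.
Subsquare: lon ⌊0.10169/0.0833333⌋ = 1 → b; lat ⌊0.64419/0.0416667⌋ = 15 → p.
Extended square: lon ⌊0.01836/0.00833333⌋ = 2; lat ⌊0.01919/0.00416667⌋ = 4.

QM10bp24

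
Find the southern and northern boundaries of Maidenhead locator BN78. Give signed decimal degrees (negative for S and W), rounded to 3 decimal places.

Field B=1, N=13: +1·20° lon, +13·10° lat → SW at lon -160°, lat 40°.
Square 7, 8: +7·2° lon, +8·1° lat → SW at lon -146°, lat 48°.
Cell spans 2° lon × 1° lat.
south 48.000, north 49.000.

48.000, 49.000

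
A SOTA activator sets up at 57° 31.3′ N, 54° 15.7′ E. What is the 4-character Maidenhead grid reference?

LO77

Shift to the Maidenhead origin (180°W, 90°S): lon 234.26, lat 147.52.
Field: lon ⌊234.26/20⌋ = 11 → L; lat ⌊147.52/10⌋ = 14 → O.
Square: lon ⌊14.26/2⌋ = 7; lat ⌊7.52/1⌋ = 7.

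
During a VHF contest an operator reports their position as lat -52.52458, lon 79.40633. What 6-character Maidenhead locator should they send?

Offset from 180°W / 90°S: lon 259.4063°, lat 37.4754°.
Field: lon ⌊259.4063/20⌋ = 12 → M; lat ⌊37.4754/10⌋ = 3 → D.
Square: lon ⌊19.4063/2⌋ = 9; lat ⌊7.4754/1⌋ = 7.
Subsquare: lon ⌊1.4063/0.0833333⌋ = 16 → q; lat ⌊0.4754/0.0416667⌋ = 11 → l.

MD97ql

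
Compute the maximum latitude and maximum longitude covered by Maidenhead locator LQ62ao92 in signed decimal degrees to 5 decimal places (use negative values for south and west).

72.59583, 52.08333

Field L=11, Q=16: +11·20° lon, +16·10° lat → SW at lon 40°, lat 70°.
Square 6, 2: +6·2° lon, +2·1° lat → SW at lon 52°, lat 72°.
Subsquare a=0, o=14: +0·0.0833333° lon, +14·0.0416667° lat → SW at lon 52°, lat 72.5833°.
Extended square 9, 2: +9·0.00833333° lon, +2·0.00416667° lat → SW at lon 52.075°, lat 72.5917°.
Cell spans 0.00833333° lon × 0.00416667° lat. NE corner is SW corner plus one full cell.
latitude 72.59583, longitude 52.08333.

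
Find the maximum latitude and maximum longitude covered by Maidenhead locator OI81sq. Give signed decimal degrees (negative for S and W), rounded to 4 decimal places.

-8.2917, 117.5833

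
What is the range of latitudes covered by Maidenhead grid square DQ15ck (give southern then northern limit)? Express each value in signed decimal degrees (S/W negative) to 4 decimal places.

75.4167, 75.4583

Field D=3, Q=16: +3·20° lon, +16·10° lat → SW at lon -120°, lat 70°.
Square 1, 5: +1·2° lon, +5·1° lat → SW at lon -118°, lat 75°.
Subsquare c=2, k=10: +2·0.0833333° lon, +10·0.0416667° lat → SW at lon -117.833°, lat 75.4167°.
Cell spans 0.0833333° lon × 0.0416667° lat.
south 75.4167, north 75.4583.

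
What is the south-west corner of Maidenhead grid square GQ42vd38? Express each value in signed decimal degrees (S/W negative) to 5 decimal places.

72.15833, -50.22500

Field G=6, Q=16: +6·20° lon, +16·10° lat → SW at lon -60°, lat 70°.
Square 4, 2: +4·2° lon, +2·1° lat → SW at lon -52°, lat 72°.
Subsquare v=21, d=3: +21·0.0833333° lon, +3·0.0416667° lat → SW at lon -50.25°, lat 72.125°.
Extended square 3, 8: +3·0.00833333° lon, +8·0.00416667° lat → SW at lon -50.225°, lat 72.1583°.
latitude 72.15833, longitude -50.22500.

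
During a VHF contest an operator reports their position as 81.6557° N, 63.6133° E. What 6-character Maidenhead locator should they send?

MR11tp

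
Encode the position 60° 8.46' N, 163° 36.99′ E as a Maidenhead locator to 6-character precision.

Add 180° to longitude and 90° to latitude: 343.6165, 150.1410.
Field: 343.6165/20 → 17 → R, 150.1410/10 → 15 → P; chars RP.
Square: 3.6165/2 → 1, 0.1410/1 → 0; chars 10.
Subsquare: 1.6165/0.0833333 → 19 → t, 0.1410/0.0416667 → 3 → d; chars td.

RP10td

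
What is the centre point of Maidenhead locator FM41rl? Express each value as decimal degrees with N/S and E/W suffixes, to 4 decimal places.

Field F=5, M=12: +5·20° lon, +12·10° lat → SW at lon -80°, lat 30°.
Square 4, 1: +4·2° lon, +1·1° lat → SW at lon -72°, lat 31°.
Subsquare r=17, l=11: +17·0.0833333° lon, +11·0.0416667° lat → SW at lon -70.5833°, lat 31.4583°.
Cell spans 0.0833333° lon × 0.0416667° lat. Centre is SW corner plus half of each.
latitude 31.4792° N, longitude 70.5417° W.

31.4792° N, 70.5417° W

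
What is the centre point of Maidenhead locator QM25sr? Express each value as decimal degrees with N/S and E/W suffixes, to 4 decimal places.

Field Q=16, M=12: +16·20° lon, +12·10° lat → SW at lon 140°, lat 30°.
Square 2, 5: +2·2° lon, +5·1° lat → SW at lon 144°, lat 35°.
Subsquare s=18, r=17: +18·0.0833333° lon, +17·0.0416667° lat → SW at lon 145.5°, lat 35.7083°.
Cell spans 0.0833333° lon × 0.0416667° lat. Centre is SW corner plus half of each.
latitude 35.7292° N, longitude 145.5417° E.

35.7292° N, 145.5417° E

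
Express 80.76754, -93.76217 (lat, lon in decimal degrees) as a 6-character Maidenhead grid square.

Shift to the Maidenhead origin (180°W, 90°S): lon 86.2378, lat 170.7675.
Field: 86.2378/20 → 4 → E, 170.7675/10 → 17 → R; chars ER.
Square: 6.2378/2 → 3, 0.7675/1 → 0; chars 30.
Subsquare: 0.2378/0.0833333 → 2 → c, 0.7675/0.0416667 → 18 → s; chars cs.

ER30cs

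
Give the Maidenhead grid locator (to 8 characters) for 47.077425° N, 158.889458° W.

BN07nb38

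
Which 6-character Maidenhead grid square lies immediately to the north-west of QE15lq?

QE15kr

Longitude subsquare l = 11; −1 → 10 = k.
Latitude subsquare q = 16; +1 → 17 = r.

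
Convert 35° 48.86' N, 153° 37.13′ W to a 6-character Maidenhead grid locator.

Offset from 180°W / 90°S: lon 26.3812°, lat 125.8143°.
Field: lon ⌊26.3812/20⌋ = 1 → B; lat ⌊125.8143/10⌋ = 12 → M.
Square: lon ⌊6.3812/2⌋ = 3; lat ⌊5.8143/1⌋ = 5.
Subsquare: lon ⌊0.3812/0.0833333⌋ = 4 → e; lat ⌊0.8143/0.0416667⌋ = 19 → t.

BM35et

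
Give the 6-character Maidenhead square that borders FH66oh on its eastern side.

Longitude subsquare o = 14; +1 → 15 = p.
The latitude characters are unchanged.

FH66ph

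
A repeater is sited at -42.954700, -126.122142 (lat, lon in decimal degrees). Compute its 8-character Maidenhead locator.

Offset from 180°W / 90°S: lon 53.87786°, lat 47.04530°.
Field (20°×10°, letters A–R): lon ⌊53.87786/20⌋ = 2 → C; lat ⌊47.04530/10⌋ = 4 → E.
Square (2°×1°, digits 0–9): lon ⌊13.87786/2⌋ = 6; lat ⌊7.04530/1⌋ = 7.
Subsquare (5′×2.5′, letters a–x): lon ⌊1.87786/0.0833333⌋ = 22 → w; lat ⌊0.04530/0.0416667⌋ = 1 → b.
Extended square (30″×15″, digits 0–9): lon ⌊0.04452/0.00833333⌋ = 5; lat ⌊0.00363/0.00416667⌋ = 0.

CE67wb50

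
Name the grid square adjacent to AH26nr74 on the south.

Latitude extended square 4; −1 → 3.
The longitude characters are unchanged.

AH26nr73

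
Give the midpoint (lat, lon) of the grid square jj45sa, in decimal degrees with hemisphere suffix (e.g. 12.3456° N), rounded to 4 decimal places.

5.0208° N, 9.5417° E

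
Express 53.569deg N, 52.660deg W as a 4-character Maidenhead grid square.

GO33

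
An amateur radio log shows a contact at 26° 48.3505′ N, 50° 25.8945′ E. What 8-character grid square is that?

LL56ft13

Shift to the Maidenhead origin (180°W, 90°S): lon 230.43158, lat 116.80584.
Field: 230.43158/20 → 11 → L, 116.80584/10 → 11 → L; chars LL.
Square: 10.43158/2 → 5, 6.80584/1 → 6; chars 56.
Subsquare: 0.43158/0.0833333 → 5 → f, 0.80584/0.0416667 → 19 → t; chars ft.
Extended square: 0.01491/0.00833333 → 1, 0.01417/0.00416667 → 3; chars 13.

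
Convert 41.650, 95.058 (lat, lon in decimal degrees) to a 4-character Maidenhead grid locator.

NN71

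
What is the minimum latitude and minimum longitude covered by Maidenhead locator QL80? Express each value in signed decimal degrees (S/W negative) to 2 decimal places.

Field Q=16, L=11: +16·20° lon, +11·10° lat → SW at lon 140°, lat 20°.
Square 8, 0: +8·2° lon, +0·1° lat → SW at lon 156°, lat 20°.
latitude 20.00, longitude 156.00.

20.00, 156.00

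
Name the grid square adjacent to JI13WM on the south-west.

JI13vl

Longitude subsquare w = 22; −1 → 21 = v.
Latitude subsquare m = 12; −1 → 11 = l.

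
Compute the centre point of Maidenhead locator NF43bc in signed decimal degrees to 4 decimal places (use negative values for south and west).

-36.8958, 88.1250

Field N=13, F=5: +13·20° lon, +5·10° lat → SW at lon 80°, lat -40°.
Square 4, 3: +4·2° lon, +3·1° lat → SW at lon 88°, lat -37°.
Subsquare b=1, c=2: +1·0.0833333° lon, +2·0.0416667° lat → SW at lon 88.0833°, lat -36.9167°.
Cell spans 0.0833333° lon × 0.0416667° lat. Centre is SW corner plus half of each.
latitude -36.8958, longitude 88.1250.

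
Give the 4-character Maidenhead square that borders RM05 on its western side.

Longitude square 0; −1 → -1, wraps to 9, carry into field.
Longitude field R = 17; −1 → 16 = Q.
The latitude characters are unchanged.

QM95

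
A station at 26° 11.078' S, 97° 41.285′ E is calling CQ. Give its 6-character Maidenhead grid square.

NG83ut

Offset from 180°W / 90°S: lon 277.6881°, lat 63.8154°.
Field: 277.6881/20 → 13 → N, 63.8154/10 → 6 → G; chars NG.
Square: 17.6881/2 → 8, 3.8154/1 → 3; chars 83.
Subsquare: 1.6881/0.0833333 → 20 → u, 0.8154/0.0416667 → 19 → t; chars ut.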